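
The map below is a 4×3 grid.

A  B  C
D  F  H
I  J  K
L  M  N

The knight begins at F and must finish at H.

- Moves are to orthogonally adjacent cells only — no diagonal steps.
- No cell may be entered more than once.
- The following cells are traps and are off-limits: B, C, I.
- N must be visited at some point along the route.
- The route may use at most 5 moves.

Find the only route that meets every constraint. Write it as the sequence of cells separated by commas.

The budget equals the shortest possible length, so every move has to be on a shortest route through the required cells.
Route from F: down 2 to M, right 1 to N, up 2 to H — 5 moves in all.
Check: all required cells visited; 5 ≤ 5 moves.

F, J, M, N, K, H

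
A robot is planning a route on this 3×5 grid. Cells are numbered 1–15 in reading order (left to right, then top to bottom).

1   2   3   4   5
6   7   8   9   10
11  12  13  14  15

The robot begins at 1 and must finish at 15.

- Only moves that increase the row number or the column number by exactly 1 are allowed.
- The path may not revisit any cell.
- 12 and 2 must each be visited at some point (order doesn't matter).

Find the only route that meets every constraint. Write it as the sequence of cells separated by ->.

1 -> 2 -> 7 -> 12 -> 13 -> 14 -> 15

Moves only go right or down, so the column and row indices never decrease.
Route from 1: right 1 to 2, down 2 to 12, right 3 to 15 — 6 moves in all.
Check: all required cells visited.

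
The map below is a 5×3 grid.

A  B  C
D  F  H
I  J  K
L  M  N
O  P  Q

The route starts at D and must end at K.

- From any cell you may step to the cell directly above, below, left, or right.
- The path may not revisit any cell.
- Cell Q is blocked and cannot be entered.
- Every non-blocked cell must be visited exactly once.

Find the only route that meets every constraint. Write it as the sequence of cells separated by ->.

D -> A -> B -> C -> H -> F -> J -> I -> L -> O -> P -> M -> N -> K

Need to visit all 14 open cells exactly once, starting at D and ending at K.
Route from D: up to A, 2× right (reaching C), down to H, left to F, down to J, left to I, 2× down (reaching O), right to P, up to M, right to N, up to K — 13 moves in all.
Check: all 14 open cells covered.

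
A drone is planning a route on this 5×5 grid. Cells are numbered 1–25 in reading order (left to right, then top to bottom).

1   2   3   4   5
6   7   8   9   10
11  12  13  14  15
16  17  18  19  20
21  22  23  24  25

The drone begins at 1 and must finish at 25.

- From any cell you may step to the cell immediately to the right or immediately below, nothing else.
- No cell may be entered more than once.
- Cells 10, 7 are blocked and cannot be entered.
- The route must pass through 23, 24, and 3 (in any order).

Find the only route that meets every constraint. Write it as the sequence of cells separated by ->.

Moves only go right or down, so the column and row indices never decrease.
Route from 1: 2× right (reaching 3), 4× down (reaching 23), 2× right (reaching 25) — 8 moves in all.
Check: all required cells visited.

1 -> 2 -> 3 -> 8 -> 13 -> 18 -> 23 -> 24 -> 25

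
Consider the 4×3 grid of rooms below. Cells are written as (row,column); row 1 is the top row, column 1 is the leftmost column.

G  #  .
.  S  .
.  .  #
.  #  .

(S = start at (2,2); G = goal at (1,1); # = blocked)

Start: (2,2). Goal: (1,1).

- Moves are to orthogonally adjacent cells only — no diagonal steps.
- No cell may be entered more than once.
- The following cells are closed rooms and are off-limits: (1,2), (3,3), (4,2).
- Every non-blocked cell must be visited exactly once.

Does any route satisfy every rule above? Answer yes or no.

no

Cell (1,3) has only one open neighbour but is neither the start nor the goal, so a Hamiltonian route would have to both enter and leave it through the same neighbour — impossible without revisiting.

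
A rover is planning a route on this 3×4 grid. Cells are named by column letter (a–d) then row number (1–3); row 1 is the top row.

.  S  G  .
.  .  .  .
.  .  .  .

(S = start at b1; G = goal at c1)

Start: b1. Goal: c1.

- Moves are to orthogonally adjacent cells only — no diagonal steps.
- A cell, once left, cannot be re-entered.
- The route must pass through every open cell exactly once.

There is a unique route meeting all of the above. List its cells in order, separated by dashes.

Need to visit all 12 open cells exactly once, starting at b1 and ending at c1.
Cell a3 has only two open neighbours (a2 and b3), so the path must pass straight through it: one of those is the cell it's entered from and the other is where it exits.
Route from b1: left 1 to a1, down 2 to a3, right 1 to b3, up 1 to b2, right 1 to c2, down 1 to c3, right 1 to d3, up 2 to d1, left 1 to c1 — 11 moves in all.
Check: all 12 open cells covered.

b1 - a1 - a2 - a3 - b3 - b2 - c2 - c3 - d3 - d2 - d1 - c1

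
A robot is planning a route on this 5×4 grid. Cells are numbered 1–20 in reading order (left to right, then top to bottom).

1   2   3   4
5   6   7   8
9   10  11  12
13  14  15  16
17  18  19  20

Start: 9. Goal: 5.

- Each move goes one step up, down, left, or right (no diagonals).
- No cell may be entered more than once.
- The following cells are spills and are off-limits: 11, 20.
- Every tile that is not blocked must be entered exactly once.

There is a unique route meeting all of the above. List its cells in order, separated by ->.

9 -> 10 -> 14 -> 13 -> 17 -> 18 -> 19 -> 15 -> 16 -> 12 -> 8 -> 4 -> 3 -> 7 -> 6 -> 2 -> 1 -> 5

Need to visit all 18 open cells exactly once, starting at 9 and ending at 5.
Cell 16 has only two open neighbours (12 and 15), so the path must pass straight through it: one of those is the cell it's entered from and the other is where it exits.
Route from 9: right 1 to 10, down 1 to 14, left 1 to 13, down 1 to 17, right 2 to 19, up 1 to 15, right 1 to 16, up 3 to 4, left 1 to 3, down 1 to 7, left 1 to 6, up 1 to 2, left 1 to 1, down 1 to 5 — 17 moves in all.
Check: all 18 open cells covered.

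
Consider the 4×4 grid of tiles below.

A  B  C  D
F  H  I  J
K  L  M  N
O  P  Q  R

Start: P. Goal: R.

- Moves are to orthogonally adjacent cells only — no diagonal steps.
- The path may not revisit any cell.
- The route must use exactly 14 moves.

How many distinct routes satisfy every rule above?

Need simple routes of exactly 14 moves from P to R (Manhattan distance 2, so 6 moves are spent on a detour and 6 undoing it).
Branch systematically from the start, pruning whenever the remaining move budget drops below the Manhattan distance to R or differs from it in parity. Grouping the completions by first move — via L: 1; via O: 9; via Q: 2 — and summing: 1 + 9 + 2 = 12.
That gives 12 routes.

12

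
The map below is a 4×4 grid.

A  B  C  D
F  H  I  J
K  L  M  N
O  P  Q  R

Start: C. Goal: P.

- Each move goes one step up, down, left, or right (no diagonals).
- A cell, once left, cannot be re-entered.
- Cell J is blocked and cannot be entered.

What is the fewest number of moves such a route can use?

The Manhattan distance from C to P is |1−4| + |3−2| = 4, so at least 4 moves are needed.
A route of 4 moves achieves this: C → I → M → Q → P.
Since 4 matches the lower bound, it is optimal.

4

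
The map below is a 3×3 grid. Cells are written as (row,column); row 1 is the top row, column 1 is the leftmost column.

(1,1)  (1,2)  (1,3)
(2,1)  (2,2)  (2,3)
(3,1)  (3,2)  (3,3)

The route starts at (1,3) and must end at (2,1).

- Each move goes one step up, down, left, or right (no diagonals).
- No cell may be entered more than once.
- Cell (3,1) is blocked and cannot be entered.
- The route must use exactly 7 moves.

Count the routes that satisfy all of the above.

Need simple routes of exactly 7 moves from (1,3) to (2,1) (Manhattan distance 3, so 2 moves are spent on a detour and 2 undoing it).
Enumerating: (1,3) (2,3) (3,3) (3,2) (2,2) (1,2) (1,1) (2,1).
That gives 1 route.

1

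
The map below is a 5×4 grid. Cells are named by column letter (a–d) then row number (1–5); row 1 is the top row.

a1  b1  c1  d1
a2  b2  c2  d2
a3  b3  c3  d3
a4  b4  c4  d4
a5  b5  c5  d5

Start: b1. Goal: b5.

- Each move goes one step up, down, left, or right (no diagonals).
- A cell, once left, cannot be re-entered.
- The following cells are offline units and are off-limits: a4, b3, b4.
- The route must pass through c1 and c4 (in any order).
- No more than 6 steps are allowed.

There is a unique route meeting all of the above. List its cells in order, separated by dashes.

The budget equals the shortest possible length, so every move has to be on a shortest route through the required cells.
Route from b1: right to c1, 4× down (reaching c5), left to b5 — 6 moves in all.
Check: all required cells visited; 6 ≤ 6 moves.

b1 - c1 - c2 - c3 - c4 - c5 - b5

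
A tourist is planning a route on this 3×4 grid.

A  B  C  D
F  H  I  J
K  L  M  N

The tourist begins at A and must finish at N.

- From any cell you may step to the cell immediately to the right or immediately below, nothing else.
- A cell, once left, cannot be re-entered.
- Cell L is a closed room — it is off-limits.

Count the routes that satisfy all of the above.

7

A right/down-only route from A to N makes exactly 2 down-moves and 3 right-moves in some order.
With no other constraints that would be C(5,2) = 10 routes.
Subtract routes through each blocked cell (inclusion–exclusion for overlaps): − through L: 3 → 7.
That gives 7 routes.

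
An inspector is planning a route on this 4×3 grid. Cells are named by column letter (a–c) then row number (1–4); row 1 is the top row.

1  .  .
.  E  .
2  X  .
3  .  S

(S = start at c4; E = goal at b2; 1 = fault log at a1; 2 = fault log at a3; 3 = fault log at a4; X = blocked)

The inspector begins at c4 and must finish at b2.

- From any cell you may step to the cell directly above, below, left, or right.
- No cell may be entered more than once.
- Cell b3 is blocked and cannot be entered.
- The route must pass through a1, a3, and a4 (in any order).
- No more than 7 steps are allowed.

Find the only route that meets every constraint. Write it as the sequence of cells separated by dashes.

The budget equals the shortest possible length, so every move has to be on a shortest route through the required cells.
Route from c4: left 2 to a4, up 3 to a1, right 1 to b1, down 1 to b2 — 7 moves in all.
Check: all required cells visited; 7 ≤ 7 moves.

c4 - b4 - a4 - a3 - a2 - a1 - b1 - b2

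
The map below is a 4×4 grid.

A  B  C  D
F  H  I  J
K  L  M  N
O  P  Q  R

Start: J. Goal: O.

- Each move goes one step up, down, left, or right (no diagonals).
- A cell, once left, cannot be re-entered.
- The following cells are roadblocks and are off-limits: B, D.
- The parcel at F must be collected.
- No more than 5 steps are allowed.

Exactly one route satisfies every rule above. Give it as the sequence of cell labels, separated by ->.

The budget equals the shortest possible length, so every move has to be on a shortest route through the required cells.
Route from J: 3× left (reaching F), 2× down (reaching O) — 5 moves in all.
Check: all required cells visited; 5 ≤ 5 moves.

J -> I -> H -> F -> K -> O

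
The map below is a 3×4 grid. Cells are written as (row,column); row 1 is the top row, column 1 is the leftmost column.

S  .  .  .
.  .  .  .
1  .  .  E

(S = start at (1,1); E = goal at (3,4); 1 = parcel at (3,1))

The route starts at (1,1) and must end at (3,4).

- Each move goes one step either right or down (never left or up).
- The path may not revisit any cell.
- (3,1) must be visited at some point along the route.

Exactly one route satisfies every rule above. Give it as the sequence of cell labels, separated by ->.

Moves only go right or down, so the column and row indices never decrease.
Route from (1,1): down 2 to (3,1), right 3 to (3,4) — 5 moves in all.
Check: all required cells visited.

(1,1) -> (2,1) -> (3,1) -> (3,2) -> (3,3) -> (3,4)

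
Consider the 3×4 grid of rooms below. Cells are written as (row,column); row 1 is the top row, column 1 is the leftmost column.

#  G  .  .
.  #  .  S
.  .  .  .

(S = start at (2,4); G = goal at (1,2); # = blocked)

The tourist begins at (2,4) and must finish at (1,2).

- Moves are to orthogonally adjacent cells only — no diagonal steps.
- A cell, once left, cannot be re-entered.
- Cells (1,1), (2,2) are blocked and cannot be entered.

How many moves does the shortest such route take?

3

The Manhattan distance from (2,4) to (1,2) is |2−1| + |4−2| = 3, so at least 3 moves are needed.
A route of 3 moves achieves this: (2,4) → (1,4) → (1,3) → (1,2).
Since 3 matches the lower bound, it is optimal.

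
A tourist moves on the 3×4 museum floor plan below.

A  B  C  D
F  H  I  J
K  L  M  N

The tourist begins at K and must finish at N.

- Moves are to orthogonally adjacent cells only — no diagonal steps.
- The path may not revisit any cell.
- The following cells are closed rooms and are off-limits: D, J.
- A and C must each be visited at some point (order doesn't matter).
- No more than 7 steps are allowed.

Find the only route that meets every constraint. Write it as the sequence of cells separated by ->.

K -> F -> A -> B -> C -> I -> M -> N

Any route must reach A and C and still end at N within 7 moves, so the order of the required stops is forced.
Route from K: 2× up (reaching A), 2× right (reaching C), 2× down (reaching M), right to N — 7 moves in all.
Check: all required cells visited; 7 ≤ 7 moves.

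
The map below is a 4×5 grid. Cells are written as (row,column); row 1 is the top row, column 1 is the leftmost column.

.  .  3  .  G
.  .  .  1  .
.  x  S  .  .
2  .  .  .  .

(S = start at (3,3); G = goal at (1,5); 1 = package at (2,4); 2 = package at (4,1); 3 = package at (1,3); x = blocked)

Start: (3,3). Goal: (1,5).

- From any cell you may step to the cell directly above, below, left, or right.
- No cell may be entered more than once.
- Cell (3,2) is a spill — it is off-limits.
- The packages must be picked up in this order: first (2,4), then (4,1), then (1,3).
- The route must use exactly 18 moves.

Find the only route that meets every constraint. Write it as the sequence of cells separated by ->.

(3,3) -> (3,4) -> (2,4) -> (2,5) -> (3,5) -> (4,5) -> (4,4) -> (4,3) -> (4,2) -> (4,1) -> (3,1) -> (2,1) -> (1,1) -> (1,2) -> (2,2) -> (2,3) -> (1,3) -> (1,4) -> (1,5)

The waypoints must appear in the order (2,4), (4,1), (1,3), with no cell reused.
Route from (3,3): right to (3,4), up to (2,4), right to (2,5), 2× down (reaching (4,5)), 4× left (reaching (4,1)), 3× up (reaching (1,1)), right to (1,2), down to (2,2), right to (2,3), up to (1,3), 2× right (reaching (1,5)) — 18 moves in all.
Check: order respected (1 at step 2, 2 at step 9, 3 at step 16); 18 moves as required.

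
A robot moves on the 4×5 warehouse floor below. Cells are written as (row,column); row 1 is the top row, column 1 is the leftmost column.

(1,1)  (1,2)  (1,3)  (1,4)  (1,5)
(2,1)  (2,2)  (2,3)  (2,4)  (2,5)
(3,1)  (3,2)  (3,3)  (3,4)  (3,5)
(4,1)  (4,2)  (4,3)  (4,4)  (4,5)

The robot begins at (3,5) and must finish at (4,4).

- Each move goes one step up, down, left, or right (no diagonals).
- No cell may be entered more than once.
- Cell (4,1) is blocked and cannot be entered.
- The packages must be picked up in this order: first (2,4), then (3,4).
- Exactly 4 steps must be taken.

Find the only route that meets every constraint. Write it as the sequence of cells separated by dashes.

The waypoints must appear in the order (2,4), (3,4), with no cell reused.
Route from (3,5): up 1 to (2,5), left 1 to (2,4), down 2 to (4,4) — 4 moves in all.
Check: order respected ((2,4) at step 2, (3,4) at step 3); 4 moves as required.

(3,5) - (2,5) - (2,4) - (3,4) - (4,4)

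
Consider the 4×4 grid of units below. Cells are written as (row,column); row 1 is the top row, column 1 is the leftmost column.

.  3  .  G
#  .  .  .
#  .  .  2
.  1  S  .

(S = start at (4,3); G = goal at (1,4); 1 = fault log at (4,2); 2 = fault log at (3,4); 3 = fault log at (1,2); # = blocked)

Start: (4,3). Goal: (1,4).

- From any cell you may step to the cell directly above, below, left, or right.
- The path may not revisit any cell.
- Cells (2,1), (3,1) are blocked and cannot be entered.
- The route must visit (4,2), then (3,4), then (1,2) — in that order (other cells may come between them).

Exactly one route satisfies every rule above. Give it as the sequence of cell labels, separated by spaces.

The waypoints must appear in the order (4,2), (3,4), (1,2), with no cell reused.
Route from (4,3): left 1 to (4,2), up 1 to (3,2), right 2 to (3,4), up 1 to (2,4), left 2 to (2,2), up 1 to (1,2), right 2 to (1,4) — 10 moves in all.
Check: order respected (1 at step 1, 2 at step 4, 3 at step 8).

(4,3) (4,2) (3,2) (3,3) (3,4) (2,4) (2,3) (2,2) (1,2) (1,3) (1,4)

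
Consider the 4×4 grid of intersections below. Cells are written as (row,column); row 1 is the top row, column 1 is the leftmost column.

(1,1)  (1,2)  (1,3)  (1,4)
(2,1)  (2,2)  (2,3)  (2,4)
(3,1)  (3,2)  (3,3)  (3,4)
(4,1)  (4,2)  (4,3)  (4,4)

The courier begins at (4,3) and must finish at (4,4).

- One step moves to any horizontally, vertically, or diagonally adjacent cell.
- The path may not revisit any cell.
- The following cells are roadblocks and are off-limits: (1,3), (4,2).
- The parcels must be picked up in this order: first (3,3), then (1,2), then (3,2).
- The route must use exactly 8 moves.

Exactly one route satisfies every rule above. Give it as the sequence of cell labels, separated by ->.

The waypoints must appear in the order (3,3), (1,2), (3,2), with no cell reused.
Route from (4,3): up 1 to (3,3), up-left 1 to (2,2), up 1 to (1,2), down-left 1 to (2,1), down-right 1 to (3,2), up-right 1 to (2,3), down-right 1 to (3,4), down 1 to (4,4) — 8 moves in all.
Check: order respected ((3,3) at step 1, (1,2) at step 3, (3,2) at step 5); 8 moves as required.

(4,3) -> (3,3) -> (2,2) -> (1,2) -> (2,1) -> (3,2) -> (2,3) -> (3,4) -> (4,4)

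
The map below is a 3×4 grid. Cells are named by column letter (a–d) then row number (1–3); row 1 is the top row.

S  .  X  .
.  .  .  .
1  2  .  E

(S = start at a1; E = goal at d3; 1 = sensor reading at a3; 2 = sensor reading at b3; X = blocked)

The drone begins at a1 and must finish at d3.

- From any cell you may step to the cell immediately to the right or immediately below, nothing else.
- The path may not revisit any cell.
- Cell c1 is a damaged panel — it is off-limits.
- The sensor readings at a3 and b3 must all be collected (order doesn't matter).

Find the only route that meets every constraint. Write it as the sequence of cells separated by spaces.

Moves only go right or down, so the column and row indices never decrease.
Route from a1: down 2 to a3, right 3 to d3 — 5 moves in all.
Check: all required cells visited.

a1 a2 a3 b3 c3 d3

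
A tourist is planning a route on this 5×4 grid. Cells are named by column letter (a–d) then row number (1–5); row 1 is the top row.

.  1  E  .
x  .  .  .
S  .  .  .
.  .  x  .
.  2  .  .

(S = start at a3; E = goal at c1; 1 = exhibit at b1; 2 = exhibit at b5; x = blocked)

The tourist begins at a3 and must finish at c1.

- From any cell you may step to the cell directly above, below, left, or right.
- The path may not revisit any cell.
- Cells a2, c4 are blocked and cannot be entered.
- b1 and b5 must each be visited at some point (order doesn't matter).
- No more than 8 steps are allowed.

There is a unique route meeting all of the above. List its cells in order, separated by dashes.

The 8-move cap with required stops at b1, b5 leaves no slack for detours.
Route from a3: 2× down (reaching a5), right to b5, 4× up (reaching b1), right to c1 — 8 moves in all.
Check: all required cells visited; 8 ≤ 8 moves.

a3 - a4 - a5 - b5 - b4 - b3 - b2 - b1 - c1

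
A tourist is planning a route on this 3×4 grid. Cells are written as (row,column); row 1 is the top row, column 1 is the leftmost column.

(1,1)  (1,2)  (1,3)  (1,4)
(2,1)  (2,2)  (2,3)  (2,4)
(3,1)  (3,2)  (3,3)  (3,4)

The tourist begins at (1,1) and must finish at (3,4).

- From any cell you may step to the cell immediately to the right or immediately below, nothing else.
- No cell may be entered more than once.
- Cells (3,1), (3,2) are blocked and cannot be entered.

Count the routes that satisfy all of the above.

A right/down-only route from (1,1) to (3,4) makes exactly 2 down-moves and 3 right-moves in some order.
With no other constraints that would be C(5,2) = 10 routes.
Subtract routes through each blocked cell (inclusion–exclusion for overlaps): − through (3,1): 1 − through (3,2): 3 + through (3,1)&(3,2): 1 → 7.
That gives 7 routes.

7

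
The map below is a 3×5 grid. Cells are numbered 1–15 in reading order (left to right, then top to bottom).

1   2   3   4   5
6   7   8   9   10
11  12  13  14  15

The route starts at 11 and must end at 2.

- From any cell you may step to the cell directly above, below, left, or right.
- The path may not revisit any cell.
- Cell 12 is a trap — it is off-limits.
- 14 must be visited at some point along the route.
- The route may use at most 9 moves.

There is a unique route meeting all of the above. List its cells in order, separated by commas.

11, 6, 7, 8, 13, 14, 9, 4, 3, 2

Any route must reach 14 and still end at 2 within 9 moves, so the order of the required stops is forced.
Route from 11: up to 6, 2× right (reaching 8), down to 13, right to 14, 2× up (reaching 4), 2× left (reaching 2) — 9 moves in all.
Check: all required cells visited; 9 ≤ 9 moves.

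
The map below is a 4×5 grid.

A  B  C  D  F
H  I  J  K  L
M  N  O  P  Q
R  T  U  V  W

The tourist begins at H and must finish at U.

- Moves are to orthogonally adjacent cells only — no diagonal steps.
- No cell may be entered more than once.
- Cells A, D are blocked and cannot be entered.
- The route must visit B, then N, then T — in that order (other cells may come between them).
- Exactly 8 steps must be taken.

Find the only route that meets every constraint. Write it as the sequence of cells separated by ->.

H -> I -> B -> C -> J -> O -> N -> T -> U

The waypoints must appear in the order B, N, T, with no cell reused.
Route from H: right to I, up to B, right to C, 2× down (reaching O), left to N, down to T, right to U — 8 moves in all.
Check: order respected (B at step 2, N at step 6, T at step 7); 8 moves as required.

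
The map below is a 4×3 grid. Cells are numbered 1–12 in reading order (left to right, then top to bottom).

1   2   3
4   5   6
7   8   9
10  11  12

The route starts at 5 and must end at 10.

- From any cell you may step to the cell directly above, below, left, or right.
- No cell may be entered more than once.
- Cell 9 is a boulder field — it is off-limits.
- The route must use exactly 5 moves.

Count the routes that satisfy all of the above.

2

Need simple routes of exactly 5 moves from 5 to 10 (Manhattan distance 3, so 1 moves are spent on a detour and 1 undoing it).
Enumerating: 5 2 1 4 7 10 | 5 4 7 8 11 10.
That gives 2 routes.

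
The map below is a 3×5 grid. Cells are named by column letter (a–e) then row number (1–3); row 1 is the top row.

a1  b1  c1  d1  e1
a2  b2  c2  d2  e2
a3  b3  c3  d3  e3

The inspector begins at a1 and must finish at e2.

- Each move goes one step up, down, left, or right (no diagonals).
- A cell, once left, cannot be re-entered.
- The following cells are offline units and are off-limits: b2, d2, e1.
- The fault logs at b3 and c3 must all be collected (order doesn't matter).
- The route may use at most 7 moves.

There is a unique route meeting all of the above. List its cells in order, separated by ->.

a1 -> a2 -> a3 -> b3 -> c3 -> d3 -> e3 -> e2

The 7-move cap with required stops at b3, c3 leaves no slack for detours.
Route from a1: 2× down (reaching a3), 4× right (reaching e3), up to e2 — 7 moves in all.
Check: all required cells visited; 7 ≤ 7 moves.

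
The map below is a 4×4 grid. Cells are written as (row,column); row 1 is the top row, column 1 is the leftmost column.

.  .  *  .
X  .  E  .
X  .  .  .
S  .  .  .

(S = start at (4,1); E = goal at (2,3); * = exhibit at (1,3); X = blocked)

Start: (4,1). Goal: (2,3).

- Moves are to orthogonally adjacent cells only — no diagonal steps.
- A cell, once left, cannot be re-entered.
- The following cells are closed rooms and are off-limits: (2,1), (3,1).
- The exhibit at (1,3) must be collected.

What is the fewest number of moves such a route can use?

6

Any route passes through (1,3) somewhere between (4,1) and (2,3). Summing Manhattan distances along the two legs ((4,1) → (1,3) → (2,3)) gives a lower bound of 5 + 1 = 6 moves.
A route of 6 moves achieves this: (4,1) → (4,2) → (3,2) → (2,2) → (1,2) → (1,3) → (2,3).
Since 6 matches the lower bound, it is optimal.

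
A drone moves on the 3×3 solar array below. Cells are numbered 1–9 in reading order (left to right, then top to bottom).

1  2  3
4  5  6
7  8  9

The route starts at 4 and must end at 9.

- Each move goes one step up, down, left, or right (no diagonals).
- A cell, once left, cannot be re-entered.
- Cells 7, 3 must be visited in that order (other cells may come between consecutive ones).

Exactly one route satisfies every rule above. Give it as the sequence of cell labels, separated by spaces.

4 7 8 5 2 3 6 9

The waypoints must appear in the order 7, 3, with no cell reused.
Route from 4: down to 7, right to 8, 2× up (reaching 2), right to 3, 2× down (reaching 9) — 7 moves in all.
Check: order respected (7 at step 1, 3 at step 5).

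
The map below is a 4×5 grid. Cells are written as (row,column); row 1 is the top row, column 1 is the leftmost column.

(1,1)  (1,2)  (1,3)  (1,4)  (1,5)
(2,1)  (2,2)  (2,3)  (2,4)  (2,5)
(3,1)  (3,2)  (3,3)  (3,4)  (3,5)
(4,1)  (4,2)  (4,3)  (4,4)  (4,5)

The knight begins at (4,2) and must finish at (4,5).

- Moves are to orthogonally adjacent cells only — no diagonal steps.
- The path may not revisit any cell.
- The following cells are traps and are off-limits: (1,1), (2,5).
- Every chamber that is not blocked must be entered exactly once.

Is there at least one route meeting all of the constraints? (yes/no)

Cell (1,5) has only one open neighbour but is neither the start nor the goal, so a Hamiltonian route would have to both enter and leave it through the same neighbour — impossible without revisiting.

no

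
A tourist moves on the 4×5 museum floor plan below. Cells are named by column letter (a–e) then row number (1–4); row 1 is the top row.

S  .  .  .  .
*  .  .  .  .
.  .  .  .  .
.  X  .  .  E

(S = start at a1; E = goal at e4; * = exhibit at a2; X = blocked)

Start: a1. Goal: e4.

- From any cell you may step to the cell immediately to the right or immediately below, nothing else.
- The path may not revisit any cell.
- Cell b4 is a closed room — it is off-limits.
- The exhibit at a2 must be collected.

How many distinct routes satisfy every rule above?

12

A right/down-only route from a1 to e4 makes exactly 3 down-moves and 4 right-moves in some order.
With no other constraints that would be C(7,3) = 35 routes.
Split at a2 and multiply the segment counts (each segment already excludes blocked cells): a1→a2: 1; a2→e4: 12; product = 12.
That gives 12 routes.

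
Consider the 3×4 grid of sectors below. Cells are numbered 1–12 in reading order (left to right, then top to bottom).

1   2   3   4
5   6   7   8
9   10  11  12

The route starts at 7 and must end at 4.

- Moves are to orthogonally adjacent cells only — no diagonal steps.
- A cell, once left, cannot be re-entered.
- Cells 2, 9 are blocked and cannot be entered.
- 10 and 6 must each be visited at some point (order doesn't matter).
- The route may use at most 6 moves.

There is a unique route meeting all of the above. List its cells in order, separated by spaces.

7 6 10 11 12 8 4

The budget equals the shortest possible length, so every move has to be on a shortest route through the required cells.
Route from 7: left to 6, down to 10, 2× right (reaching 12), 2× up (reaching 4) — 6 moves in all.
Check: all required cells visited; 6 ≤ 6 moves.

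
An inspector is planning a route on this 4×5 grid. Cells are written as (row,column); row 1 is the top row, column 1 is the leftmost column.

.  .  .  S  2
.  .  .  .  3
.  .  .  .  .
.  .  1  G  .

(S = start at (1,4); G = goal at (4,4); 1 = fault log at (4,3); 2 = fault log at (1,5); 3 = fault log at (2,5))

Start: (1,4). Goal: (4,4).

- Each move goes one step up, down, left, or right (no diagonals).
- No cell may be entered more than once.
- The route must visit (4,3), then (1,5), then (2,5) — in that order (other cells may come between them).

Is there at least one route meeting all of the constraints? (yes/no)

Ignoring the required order, 128 revisit-free routes from (1,4) to (4,4) pass through all of (4,3), (1,5), and (2,5); the waypoint orders that occur are (1,5) → (2,5) → (4,3) (128) — never (4,3) → (1,5) → (2,5).

no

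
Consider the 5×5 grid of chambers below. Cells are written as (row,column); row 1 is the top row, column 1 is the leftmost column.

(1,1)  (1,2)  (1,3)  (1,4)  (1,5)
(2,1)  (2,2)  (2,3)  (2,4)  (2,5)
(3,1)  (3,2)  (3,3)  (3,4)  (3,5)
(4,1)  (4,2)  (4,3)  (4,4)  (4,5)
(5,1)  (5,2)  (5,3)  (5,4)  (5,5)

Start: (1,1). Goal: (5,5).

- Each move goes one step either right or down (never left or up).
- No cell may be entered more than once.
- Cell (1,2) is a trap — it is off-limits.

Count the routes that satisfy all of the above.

A right/down-only route from (1,1) to (5,5) makes exactly 4 down-moves and 4 right-moves in some order.
With no other constraints that would be C(8,4) = 70 routes.
Subtract routes through each blocked cell (inclusion–exclusion for overlaps): − through (1,2): 35 → 35.
That gives 35 routes.

35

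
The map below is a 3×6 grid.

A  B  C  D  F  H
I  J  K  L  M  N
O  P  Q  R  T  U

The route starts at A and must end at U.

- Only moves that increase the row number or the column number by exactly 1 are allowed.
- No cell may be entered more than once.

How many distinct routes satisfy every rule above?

21

A right/down-only route from A to U makes exactly 2 down-moves and 5 right-moves in some order.
With no other constraints that would be C(7,2) = 21 routes.
That gives 21 routes.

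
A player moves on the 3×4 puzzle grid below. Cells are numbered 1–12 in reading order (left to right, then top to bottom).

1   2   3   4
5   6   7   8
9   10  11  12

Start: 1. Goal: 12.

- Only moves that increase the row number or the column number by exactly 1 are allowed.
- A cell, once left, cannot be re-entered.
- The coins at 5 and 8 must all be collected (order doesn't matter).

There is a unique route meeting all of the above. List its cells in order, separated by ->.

1 -> 5 -> 6 -> 7 -> 8 -> 12

Moves only go right or down, so the column and row indices never decrease.
Route from 1: down 1 to 5, right 3 to 8, down 1 to 12 — 5 moves in all.
Check: all required cells visited.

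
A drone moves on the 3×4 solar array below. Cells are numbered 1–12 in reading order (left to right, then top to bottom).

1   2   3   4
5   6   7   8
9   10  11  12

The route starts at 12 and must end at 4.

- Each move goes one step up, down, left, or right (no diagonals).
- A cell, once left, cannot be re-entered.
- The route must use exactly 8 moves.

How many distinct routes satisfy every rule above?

Need simple routes of exactly 8 moves from 12 to 4 (Manhattan distance 2, so 3 moves are spent on a detour and 3 undoing it).
Branch systematically from the start, pruning whenever the remaining move budget drops below the Manhattan distance to 4 or differs from it in parity. Grouping the completions by first move — via 8: 2; via 11: 7 — and summing: 2 + 7 = 9.
That gives 9 routes.

9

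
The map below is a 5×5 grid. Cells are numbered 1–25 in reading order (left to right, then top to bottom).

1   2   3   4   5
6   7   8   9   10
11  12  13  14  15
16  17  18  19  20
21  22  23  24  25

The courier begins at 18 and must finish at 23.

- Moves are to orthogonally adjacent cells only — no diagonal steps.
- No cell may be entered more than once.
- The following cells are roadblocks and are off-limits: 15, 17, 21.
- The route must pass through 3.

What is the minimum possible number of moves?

Any route passes through 3 somewhere between 18 and 23. Summing Manhattan distances along the two legs (18 → 3 → 23) gives a lower bound of 3 + 4 = 7 moves.
The shortest route satisfying every rule uses 9 moves: 18 → 13 → 8 → 3 → 4 → 9 → 14 → 19 → 24 → 23.
The no-revisit rule (legs can't share cells) pushes the minimum above the 7-move bound; an exhaustive check rules out every length from 7 to 8, leaving 9 as the minimum.

9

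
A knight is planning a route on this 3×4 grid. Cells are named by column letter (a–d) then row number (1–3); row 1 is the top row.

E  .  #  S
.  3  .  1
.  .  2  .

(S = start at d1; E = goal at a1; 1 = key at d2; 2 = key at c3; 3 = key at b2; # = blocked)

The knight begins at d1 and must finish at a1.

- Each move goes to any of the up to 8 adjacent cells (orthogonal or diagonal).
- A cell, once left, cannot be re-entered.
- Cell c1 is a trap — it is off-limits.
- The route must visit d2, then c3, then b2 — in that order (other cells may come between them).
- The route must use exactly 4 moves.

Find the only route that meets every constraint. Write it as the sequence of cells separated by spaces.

d1 d2 c3 b2 a1

The waypoints must appear in the order d2, c3, b2, with no cell reused.
Route from d1: down 1 to d2, down-left 1 to c3, up-left 2 to a1 — 4 moves in all.
Check: order respected (1 at step 1, 2 at step 2, 3 at step 3); 4 moves as required.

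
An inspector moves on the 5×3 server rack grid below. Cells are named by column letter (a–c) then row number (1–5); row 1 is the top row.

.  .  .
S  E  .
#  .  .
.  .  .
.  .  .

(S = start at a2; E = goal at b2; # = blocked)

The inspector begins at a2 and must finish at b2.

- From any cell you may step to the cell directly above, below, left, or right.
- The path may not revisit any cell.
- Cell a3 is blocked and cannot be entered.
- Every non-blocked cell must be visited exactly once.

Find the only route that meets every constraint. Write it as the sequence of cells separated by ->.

Need to visit all 14 open cells exactly once, starting at a2 and ending at b2.
Route from a2: up to a1, 2× right (reaching c1), 4× down (reaching c5), 2× left (reaching a5), up to a4, right to b4, 2× up (reaching b2) — 13 moves in all.
Check: all 14 open cells covered.

a2 -> a1 -> b1 -> c1 -> c2 -> c3 -> c4 -> c5 -> b5 -> a5 -> a4 -> b4 -> b3 -> b2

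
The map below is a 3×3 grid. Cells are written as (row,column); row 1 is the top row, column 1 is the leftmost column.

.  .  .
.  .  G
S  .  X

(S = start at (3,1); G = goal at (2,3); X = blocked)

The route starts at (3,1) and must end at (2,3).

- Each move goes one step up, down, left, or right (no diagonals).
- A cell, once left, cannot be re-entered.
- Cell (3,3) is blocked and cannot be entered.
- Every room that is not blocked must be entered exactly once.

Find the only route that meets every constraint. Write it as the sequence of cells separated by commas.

(3,1), (3,2), (2,2), (2,1), (1,1), (1,2), (1,3), (2,3)

Need to visit all 8 open cells exactly once, starting at (3,1) and ending at (2,3).
Cell (1,3) has only two open neighbours ((2,3) and (1,2)), so the path must pass straight through it: one of those is the cell it's entered from and the other is where it exits.
Route from (3,1): right to (3,2), up to (2,2), left to (2,1), up to (1,1), 2× right (reaching (1,3)), down to (2,3) — 7 moves in all.
Check: all 8 open cells covered.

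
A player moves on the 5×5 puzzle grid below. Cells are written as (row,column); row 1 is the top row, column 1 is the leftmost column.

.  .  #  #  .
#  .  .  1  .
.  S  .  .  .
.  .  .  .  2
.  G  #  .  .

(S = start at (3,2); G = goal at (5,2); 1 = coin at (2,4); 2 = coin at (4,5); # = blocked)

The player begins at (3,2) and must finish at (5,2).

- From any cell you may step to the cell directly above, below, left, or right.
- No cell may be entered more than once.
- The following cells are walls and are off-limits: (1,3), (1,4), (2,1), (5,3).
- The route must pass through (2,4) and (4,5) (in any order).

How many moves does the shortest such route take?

10

Any route passes through (2,4) and (4,5) in some order between (3,2) and (5,2). Summing Manhattan distances along each leg and taking the cheapest ordering ((3,2) → (2,4) → (4,5) → (5,2)) gives a lower bound of 3 + 3 + 4 = 10 moves.
A route of 10 moves achieves this: (3,2) → (2,2) → (2,3) → (2,4) → (3,4) → (3,5) → (4,5) → (4,4) → (4,3) → (4,2) → (5,2).
Since 10 matches the lower bound, it is optimal.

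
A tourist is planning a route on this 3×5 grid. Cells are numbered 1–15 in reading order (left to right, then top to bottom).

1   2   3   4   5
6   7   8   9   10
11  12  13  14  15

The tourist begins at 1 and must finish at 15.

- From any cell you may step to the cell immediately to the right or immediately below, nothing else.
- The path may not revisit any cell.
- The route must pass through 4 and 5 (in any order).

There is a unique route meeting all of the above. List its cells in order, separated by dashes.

Moves only go right or down, so the column and row indices never decrease.
Route from 1: 4× right (reaching 5), 2× down (reaching 15) — 6 moves in all.
Check: all required cells visited.

1 - 2 - 3 - 4 - 5 - 10 - 15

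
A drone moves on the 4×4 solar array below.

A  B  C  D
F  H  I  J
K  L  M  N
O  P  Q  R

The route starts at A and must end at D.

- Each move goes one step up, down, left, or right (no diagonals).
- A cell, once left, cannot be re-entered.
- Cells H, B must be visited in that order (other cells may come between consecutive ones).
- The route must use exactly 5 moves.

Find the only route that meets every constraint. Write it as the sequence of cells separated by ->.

The waypoints must appear in the order H, B, with no cell reused.
Route from A: down to F, right to H, up to B, 2× right (reaching D) — 5 moves in all.
Check: order respected (H at step 2, B at step 3); 5 moves as required.

A -> F -> H -> B -> C -> D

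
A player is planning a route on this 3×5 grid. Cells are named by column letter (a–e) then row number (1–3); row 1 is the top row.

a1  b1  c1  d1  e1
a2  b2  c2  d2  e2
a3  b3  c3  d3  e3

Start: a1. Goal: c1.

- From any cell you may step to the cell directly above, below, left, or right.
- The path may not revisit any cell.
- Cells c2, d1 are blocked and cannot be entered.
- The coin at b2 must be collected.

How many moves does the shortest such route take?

4

Any route passes through b2 somewhere between a1 and c1. Summing Manhattan distances along the two legs (a1 → b2 → c1) gives a lower bound of 2 + 2 = 4 moves.
A route of 4 moves achieves this: a1 → a2 → b2 → b1 → c1.
Since 4 matches the lower bound, it is optimal.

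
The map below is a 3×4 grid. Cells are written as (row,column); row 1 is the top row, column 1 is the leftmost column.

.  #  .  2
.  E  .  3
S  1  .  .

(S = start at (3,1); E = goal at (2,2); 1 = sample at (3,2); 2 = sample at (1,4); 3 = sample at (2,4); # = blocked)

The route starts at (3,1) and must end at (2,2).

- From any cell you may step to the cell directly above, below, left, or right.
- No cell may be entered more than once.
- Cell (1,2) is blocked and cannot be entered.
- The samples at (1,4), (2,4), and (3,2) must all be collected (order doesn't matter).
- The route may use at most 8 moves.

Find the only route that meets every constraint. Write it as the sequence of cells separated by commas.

(3,1), (3,2), (3,3), (3,4), (2,4), (1,4), (1,3), (2,3), (2,2)

The budget equals the shortest possible length, so every move has to be on a shortest route through the required cells.
Route from (3,1): right 3 to (3,4), up 2 to (1,4), left 1 to (1,3), down 1 to (2,3), left 1 to (2,2) — 8 moves in all.
Check: all required cells visited; 8 ≤ 8 moves.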